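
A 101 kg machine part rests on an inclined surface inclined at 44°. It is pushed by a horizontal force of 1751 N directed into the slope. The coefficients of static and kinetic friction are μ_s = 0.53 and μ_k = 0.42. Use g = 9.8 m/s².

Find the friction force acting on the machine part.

The horizontal push has a component P sin θ into the surface, so N = m g cos θ + P sin θ = 712 + 1216 = 1928 N.
Along the incline, the net driving force (taking up-slope positive) is P cos θ − m g sin θ = 1260 − 687.6 = 572 N, so equilibrium requires friction f = -572 N (down-slope).
Maximum static friction: μ_s N = 0.53 × 1928 = 1022 N.
|f_req| = 572 ≤ 1022 N → the machine part is in equilibrium; friction equals the required value.

f ≈ 572 N (down the incline)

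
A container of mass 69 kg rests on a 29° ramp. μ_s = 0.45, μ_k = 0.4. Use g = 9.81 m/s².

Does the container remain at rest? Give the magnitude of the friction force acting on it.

N = m g cos θ = 592 N.
Down-slope weight component: m g sin θ = 328 N.
μ_s N = 266 N.
328 > 266 N, so it slides; kinetic friction f = μ_k N = 0.4×592 = 237 N.

f ≈ 237 N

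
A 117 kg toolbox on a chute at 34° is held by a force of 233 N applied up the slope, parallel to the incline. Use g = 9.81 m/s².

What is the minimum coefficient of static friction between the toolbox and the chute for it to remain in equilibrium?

μ_s,min ≈ 0.43

N = m g cos θ = 951.5 N.
Friction must make up the shortfall along the incline: f = m g sin θ − P = 641.8 − 233 = 408.8 N.
At the threshold f = μ_s N, so μ_s,min = 408.8/951.5 = 0.43.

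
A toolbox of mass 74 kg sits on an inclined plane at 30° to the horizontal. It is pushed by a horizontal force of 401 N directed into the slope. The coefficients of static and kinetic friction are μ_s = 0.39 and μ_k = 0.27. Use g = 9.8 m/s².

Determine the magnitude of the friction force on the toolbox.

The horizontal push has a component P sin θ into the surface, so N = m g cos θ + P sin θ = 628 + 200.5 = 828.5 N.
Parallel to the incline: P cos θ − m g sin θ = 347.3 − 362.6 = -15.32 N; the friction needed to balance this is 15.32 N acting up the slope.
Maximum static friction: μ_s N = 0.39 × 828.5 = 323.1 N.
|f_req| = 15.32 ≤ 323.1 N → the toolbox is in equilibrium; friction equals the required value.

f ≈ 15.3 N (up the incline)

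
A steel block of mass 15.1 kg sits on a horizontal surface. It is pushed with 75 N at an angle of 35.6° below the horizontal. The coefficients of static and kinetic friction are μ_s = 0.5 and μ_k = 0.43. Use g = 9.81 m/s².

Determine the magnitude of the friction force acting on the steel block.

The vertical component of P adds to the normal force: N = m g + P sin α = 148.1 + 43.66 = 191.8 N.
Horizontally, friction must balance P cos α = 60.98 N.
The static-friction limit is μ_s N = 95.9 N.
Since 60.98 N does not exceed the limit, the steel block stays at rest and f = 61 N.

f ≈ 61 N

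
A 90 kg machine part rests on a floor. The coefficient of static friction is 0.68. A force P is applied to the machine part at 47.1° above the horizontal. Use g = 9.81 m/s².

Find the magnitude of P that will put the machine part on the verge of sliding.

P ≈ 509 N

N = m g − P sin α (the pull lifts the machine part).
At impending slip, P cos α = μ_s N = μ_s (m g − P sin α).
Solving: P (cos α + μ_s sin α) = μ_s m g → P = 0.68×883/(cos 47.1° + 0.68 sin 47.1°) = 600/1.179 = 509 N.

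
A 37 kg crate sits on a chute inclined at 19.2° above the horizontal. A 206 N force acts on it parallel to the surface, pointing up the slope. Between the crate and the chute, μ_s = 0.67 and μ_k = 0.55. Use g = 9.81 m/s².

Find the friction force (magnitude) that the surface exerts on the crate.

f ≈ 86.6 N (down the incline)

Perpendicular to the surface, N = m g cos θ = 37·9.81·cos 19.2° = 342.8 N.
Parallel to the incline, ΣF = 0 gives f = m g sin θ − P = 119.4 − 206 = -86.63 N (up-slope positive).
Maximum static friction available: μ_s N = 0.67 × 342.8 = 229.7 N.
Since |-86.63| ≤ 229.7 N, static friction is sufficient; f equals the required value, not μ_s N.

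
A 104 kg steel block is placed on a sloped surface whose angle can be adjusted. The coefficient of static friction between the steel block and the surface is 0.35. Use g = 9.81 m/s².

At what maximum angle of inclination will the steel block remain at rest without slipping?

θ_max ≈ 19.3°

At the slip threshold, m g sin θ = μ_s · m g cos θ, so tan θ = μ_s.
θ_max = arctan(0.35) = 19.3°.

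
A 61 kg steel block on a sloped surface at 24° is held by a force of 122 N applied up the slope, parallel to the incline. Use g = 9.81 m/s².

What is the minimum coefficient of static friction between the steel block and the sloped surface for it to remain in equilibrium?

N = m g cos θ = 546.7 N.
Friction must make up the shortfall along the incline: f = m g sin θ − P = 243.4 − 122 = 121.4 N.
At the threshold f = μ_s N, so μ_s,min = 121.4/546.7 = 0.222.

μ_s,min ≈ 0.222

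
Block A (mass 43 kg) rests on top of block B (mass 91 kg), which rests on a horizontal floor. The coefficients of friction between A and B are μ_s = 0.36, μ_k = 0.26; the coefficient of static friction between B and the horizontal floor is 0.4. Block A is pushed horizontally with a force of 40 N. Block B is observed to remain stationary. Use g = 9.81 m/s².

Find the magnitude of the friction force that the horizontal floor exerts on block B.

Normal force at the A–B interface: N₁ = m_A g = 421.8 N.
So the A–B interface can sustain at most μ_s N₁ = 151.9 N of static friction.
Since P = 40 N ≤ 151.9 N, A does not slip on B; friction on A equals P = 40 N.
B experiences an equal 40 N forward from A (third law). B is in equilibrium, so the floor supplies f₂ = 40 N of static friction (limit μ_s(m_A+m_B)g = 525.8 N, not exceeded).

f ≈ 40 N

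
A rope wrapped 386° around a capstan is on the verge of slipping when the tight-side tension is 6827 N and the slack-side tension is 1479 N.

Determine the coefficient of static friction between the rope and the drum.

μ ≈ 0.227

T₂/T₁ = e^{μβ} → μ = ln(T₂/T₁)/β.
β = 386° = 6.737 rad.
μ = ln(6827/1479)/6.737 = ln(4.616)/6.737 = 0.227.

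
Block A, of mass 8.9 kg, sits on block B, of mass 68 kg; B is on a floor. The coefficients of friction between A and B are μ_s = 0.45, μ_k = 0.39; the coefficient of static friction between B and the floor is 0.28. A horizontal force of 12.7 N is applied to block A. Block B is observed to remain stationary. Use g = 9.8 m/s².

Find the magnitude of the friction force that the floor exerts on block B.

Between the blocks, N₁ = m_A g = 87.22 N.
Maximum static friction on A from B: μ_s N₁ = 0.45×87.22 = 39.25 N.
P = 12.7 N is within that limit, so A and B move together (both at rest); the A–B friction is simply f₁ = P = 12.7 N.
By Newton's third law B feels 12.7 N forward from A. With B stationary, the floor's static friction on B balances it: f₂ = 12.7 N (well within μ_s(m_A+m_B)g = 211 N).

f ≈ 12.7 N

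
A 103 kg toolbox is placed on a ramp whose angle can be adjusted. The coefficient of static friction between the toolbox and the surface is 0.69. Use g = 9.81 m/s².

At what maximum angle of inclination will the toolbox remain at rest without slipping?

At the slip threshold, m g sin θ = μ_s · m g cos θ, so tan θ = μ_s.
θ_max = arctan(0.69) = 34.6°.

θ_max ≈ 34.6°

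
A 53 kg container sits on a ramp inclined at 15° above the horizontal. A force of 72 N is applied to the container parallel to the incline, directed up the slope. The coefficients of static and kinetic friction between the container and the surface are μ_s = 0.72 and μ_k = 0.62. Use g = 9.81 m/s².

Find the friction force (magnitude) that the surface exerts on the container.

f ≈ 62.6 N (up the incline)

The normal reaction is N = m g cos θ = 502.2 N.
The friction needed for equilibrium is m g sin θ − P = 134.6 − 72 = 62.57 N, measured positive up-slope.
Static friction can supply at most μ_s N = 361.6 N.
Since |62.57| ≤ 361.6 N, no slip — friction simply equals what equilibrium demands.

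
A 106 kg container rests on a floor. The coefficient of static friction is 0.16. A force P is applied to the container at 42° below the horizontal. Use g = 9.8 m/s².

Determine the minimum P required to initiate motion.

N = m g + P sin α (the push presses the container into the floor).
At impending slip, P cos α = μ_s N = μ_s (m g + P sin α).
Solving: P (cos α − μ_s sin α) = μ_s m g → P = 0.16×1040/(cos 42° − 0.16 sin 42°) = 166/0.6361 = 261 N.

P ≈ 261 N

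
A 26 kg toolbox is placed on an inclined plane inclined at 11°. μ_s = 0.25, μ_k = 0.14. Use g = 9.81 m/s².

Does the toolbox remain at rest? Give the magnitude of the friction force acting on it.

N = m g cos θ = 250 N.
Down-slope weight component: m g sin θ = 48.7 N.
μ_s N = 62.6 N.
48.7 ≤ 62.6 N, so it stays put; friction = 48.7 N.

f ≈ 48.7 N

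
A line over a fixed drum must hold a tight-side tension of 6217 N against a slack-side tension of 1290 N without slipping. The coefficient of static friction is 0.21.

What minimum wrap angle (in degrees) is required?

T₂/T₁ = e^{μβ} → β = ln(T₂/T₁)/μ.
β = ln(6217/1290)/0.21 = 1.573/0.21 = 7.489 rad.
In degrees: β = 7.489 × 180/π = 429°.

β_min ≈ 429°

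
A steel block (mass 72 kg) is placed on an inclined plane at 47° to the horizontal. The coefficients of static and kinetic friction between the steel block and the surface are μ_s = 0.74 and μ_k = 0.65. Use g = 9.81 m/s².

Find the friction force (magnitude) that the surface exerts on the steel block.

f ≈ 313 N (up the incline)

Perpendicular to the surface, N = m g cos θ = 72·9.81·cos 47° = 481.7 N.
Along the slope the weight component is m g sin θ = 516.6 N; friction must supply exactly this, acting up-slope.
Static friction can supply at most μ_s N = 356.5 N.
|516.6| exceeds 356.5 N, so the steel block slips down-slope; friction is kinetic, f = μ_k N = 0.65×481.7 = 313 N.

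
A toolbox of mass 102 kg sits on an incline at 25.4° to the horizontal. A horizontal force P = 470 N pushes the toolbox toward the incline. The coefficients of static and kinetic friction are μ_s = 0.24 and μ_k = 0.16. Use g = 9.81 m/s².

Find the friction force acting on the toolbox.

Resolve perpendicular to the incline: N = m g cos θ + P sin θ = 102×9.81×cos 25.4° + 470×sin 25.4° = 1105 N.
Parallel to the incline: P cos θ − m g sin θ = 424.6 − 429.2 = -4.633 N; the friction needed to balance this is 4.633 N acting up the slope.
Maximum static friction: μ_s N = 0.24 × 1105 = 265.3 N.
|f_req| = 4.633 ≤ 265.3 N → the toolbox is in equilibrium; friction equals the required value.

f ≈ 4.63 N (up the incline)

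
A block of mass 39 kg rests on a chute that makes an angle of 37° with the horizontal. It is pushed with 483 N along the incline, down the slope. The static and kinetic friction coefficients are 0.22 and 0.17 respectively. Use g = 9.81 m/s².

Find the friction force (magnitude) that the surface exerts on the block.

f ≈ 51.9 N (up the incline)

Perpendicular to the surface, N = m g cos θ = 39·9.81·cos 37° = 305.5 N.
The friction needed for equilibrium is m g sin θ + P = 230.2 + 483 = 713.2 N, measured positive up-slope.
Static friction can supply at most μ_s N = 67.22 N.
|713.2| exceeds 67.22 N, so the block slips down-slope; friction is kinetic, f = μ_k N = 0.17×305.5 = 51.9 N.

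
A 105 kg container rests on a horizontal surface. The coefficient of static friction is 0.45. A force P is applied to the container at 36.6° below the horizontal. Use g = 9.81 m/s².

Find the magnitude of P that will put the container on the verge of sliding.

N = m g + P sin α (the push presses the container into the horizontal surface).
At impending slip, P cos α = μ_s N = μ_s (m g + P sin α).
Solving: P (cos α − μ_s sin α) = μ_s m g → P = 0.45×1030/(cos 36.6° − 0.45 sin 36.6°) = 464/0.5345 = 867 N.

P ≈ 867 N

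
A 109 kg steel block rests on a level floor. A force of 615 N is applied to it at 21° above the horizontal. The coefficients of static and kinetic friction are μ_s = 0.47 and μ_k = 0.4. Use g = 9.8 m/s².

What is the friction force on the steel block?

Vertical equilibrium gives N = m g − P sin α = 847.8 N.
Horizontally, friction must balance P cos α = 574.2 N.
μ_s N = 0.47 × 847.8 = 398.5 N.
The required friction exceeds μ_s N, so the steel block moves and f = μ_k N = 339 N.

f ≈ 339 N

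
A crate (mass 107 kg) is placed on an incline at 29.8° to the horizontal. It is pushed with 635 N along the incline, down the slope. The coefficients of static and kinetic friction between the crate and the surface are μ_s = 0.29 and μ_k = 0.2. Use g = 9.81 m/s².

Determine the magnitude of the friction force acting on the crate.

f ≈ 182 N (up the incline)

Perpendicular to the surface, N = m g cos θ = 107·9.81·cos 29.8° = 910.9 N.
Parallel to the incline, ΣF = 0 gives f = m g sin θ + P = 521.7 + 635 = 1157 N (up-slope positive).
Static friction can supply at most μ_s N = 264.2 N.
|1157| exceeds 264.2 N, so the crate slips down-slope; friction is kinetic, f = μ_k N = 0.2×910.9 = 182 N.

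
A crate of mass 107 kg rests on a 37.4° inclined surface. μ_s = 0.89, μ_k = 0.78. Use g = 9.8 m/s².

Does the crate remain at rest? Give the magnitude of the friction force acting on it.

N = m g cos θ = 833 N.
Down-slope weight component: m g sin θ = 637 N.
μ_s N = 741 N.
637 ≤ 741 N, so it stays put; friction = 637 N.

f ≈ 637 N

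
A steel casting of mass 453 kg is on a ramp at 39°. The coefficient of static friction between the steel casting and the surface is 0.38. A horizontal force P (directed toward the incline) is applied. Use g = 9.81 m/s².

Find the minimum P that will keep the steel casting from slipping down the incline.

P_min ≈ 1460 N

The steel casting tends to slide down (tan θ > μ_s), so at the point of impending slip friction acts up-slope at its limit: f = μ_s N.
Perpendicular to the incline: N = m g cos θ + P sin θ.
Along the incline: P cos θ + μ_s N = m g sin θ, i.e. P cos θ + μ_s (m g cos θ + P sin θ) = m g sin θ.
Solving, P (cos θ + μ_s sin θ) = m g (sin θ − μ_s cos θ), so P = 4440×0.334/1.016 = 1460 N.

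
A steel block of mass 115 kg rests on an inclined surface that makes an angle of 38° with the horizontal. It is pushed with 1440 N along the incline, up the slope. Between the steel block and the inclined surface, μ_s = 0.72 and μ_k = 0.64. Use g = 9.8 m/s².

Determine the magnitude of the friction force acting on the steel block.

Normal force: N = m g cos θ = 115 × 9.8 × cos 38° = 888.1 N.
For equilibrium along the incline the friction force must supply f = m g sin θ − P = 693.9 − 1440 = -746.1 N (positive meaning up-slope).
The static-friction ceiling is μ_s N = 0.72 × 888.1 = 639.4 N.
Since |-746.1| > 639.4 N, static friction cannot hold it; the steel block slides up the incline and kinetic friction applies: f = μ_k N = 0.64 × 888.1 = 568 N.

f ≈ 568 N (down the incline)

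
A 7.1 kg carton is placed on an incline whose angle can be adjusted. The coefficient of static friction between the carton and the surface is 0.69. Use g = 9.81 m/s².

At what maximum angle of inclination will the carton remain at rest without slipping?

θ_max ≈ 34.6°

At the slip threshold, m g sin θ = μ_s · m g cos θ, so tan θ = μ_s.
θ_max = arctan(0.69) = 34.6°.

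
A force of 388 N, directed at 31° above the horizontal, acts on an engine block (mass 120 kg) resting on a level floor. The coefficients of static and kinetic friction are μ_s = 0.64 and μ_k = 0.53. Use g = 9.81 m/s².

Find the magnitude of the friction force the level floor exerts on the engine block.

The vertical component of P reduces the normal force: N = m g − P sin α = 1177 − 199.8 = 977.4 N.
For equilibrium, f = P cos α = 388×cos 31° = 332.6 N.
μ_s N = 0.64 × 977.4 = 625.5 N.
332.6 ≤ 625.5 N → static; friction equals the required 333 N.

f ≈ 333 N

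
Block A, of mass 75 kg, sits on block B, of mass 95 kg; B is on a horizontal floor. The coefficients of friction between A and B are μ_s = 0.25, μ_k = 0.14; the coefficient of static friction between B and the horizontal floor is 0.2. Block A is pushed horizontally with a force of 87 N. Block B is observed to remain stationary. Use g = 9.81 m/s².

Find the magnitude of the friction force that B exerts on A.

Normal force at the A–B interface: N₁ = m_A g = 735.8 N.
So the A–B interface can sustain at most μ_s N₁ = 183.9 N of static friction.
Since P = 87 N ≤ 183.9 N, A does not slip on B; friction on A equals P = 87 N.
By Newton's third law B feels 87 N forward from A. With B stationary, the floor's static friction on B balances it: f₂ = 87 N (well within μ_s(m_A+m_B)g = 333.5 N).

f ≈ 87 N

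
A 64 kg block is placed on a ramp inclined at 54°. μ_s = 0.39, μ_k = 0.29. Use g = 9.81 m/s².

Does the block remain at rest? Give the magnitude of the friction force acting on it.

N = m g cos θ = 369 N.
Down-slope weight component: m g sin θ = 508 N.
μ_s N = 144 N.
508 > 144 N, so it slides; kinetic friction f = μ_k N = 0.29×369 = 107 N.

f ≈ 107 N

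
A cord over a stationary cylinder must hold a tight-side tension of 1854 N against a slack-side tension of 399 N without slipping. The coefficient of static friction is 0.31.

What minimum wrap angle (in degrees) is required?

T₂/T₁ = e^{μβ} → β = ln(T₂/T₁)/μ.
β = ln(1854/399)/0.31 = 1.536/0.31 = 4.955 rad.
In degrees: β = 4.955 × 180/π = 284°.

β_min ≈ 284°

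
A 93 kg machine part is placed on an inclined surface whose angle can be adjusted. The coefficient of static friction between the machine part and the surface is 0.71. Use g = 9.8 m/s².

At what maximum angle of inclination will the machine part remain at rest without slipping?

θ_max ≈ 35.4°

At the slip threshold, m g sin θ = μ_s · m g cos θ, so tan θ = μ_s.
θ_max = arctan(0.71) = 35.4°.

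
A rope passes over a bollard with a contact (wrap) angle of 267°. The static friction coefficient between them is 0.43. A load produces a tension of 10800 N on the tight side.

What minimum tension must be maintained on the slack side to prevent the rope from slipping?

Capstan equation at impending slip: T_tight/T_slack = e^{μβ}.
β = 267° = 4.66 rad; e^{μβ} = e^{0.43×4.66} = 7.417.
T_slack = T_tight / e^{μβ} = 10800 / 7.417 = 1460 N.

T_min ≈ 1460 N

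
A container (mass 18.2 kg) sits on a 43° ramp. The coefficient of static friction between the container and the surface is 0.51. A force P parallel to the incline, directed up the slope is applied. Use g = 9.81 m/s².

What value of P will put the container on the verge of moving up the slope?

At impending motion up the slope, friction acts down-slope at its limit: f = μ_s N.
P is parallel to the surface, so N = m g cos θ = 131 N.
Along the incline: P = m g sin θ + μ_s N = 122 + 0.51×131 = 188 N.

P ≈ 188 N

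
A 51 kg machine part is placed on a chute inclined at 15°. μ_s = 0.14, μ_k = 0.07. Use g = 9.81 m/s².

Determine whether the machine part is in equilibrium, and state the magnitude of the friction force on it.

N = m g cos θ = 483 N.
Down-slope weight component: m g sin θ = 129 N.
μ_s N = 67.7 N.
129 > 67.7 N, so it slides; kinetic friction f = μ_k N = 0.07×483 = 33.8 N.

f ≈ 33.8 N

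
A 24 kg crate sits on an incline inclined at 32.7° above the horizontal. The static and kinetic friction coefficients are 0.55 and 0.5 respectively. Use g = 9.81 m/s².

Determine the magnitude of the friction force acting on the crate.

The normal reaction is N = m g cos θ = 198.1 N.
For equilibrium along the incline, friction must balance the weight component: f = m g sin θ = 127.2 N up the slope.
The static-friction ceiling is μ_s N = 0.55 × 198.1 = 109 N.
|127.2| exceeds 109 N, so the crate slips down-slope; friction is kinetic, f = μ_k N = 0.5×198.1 = 99.1 N.

f ≈ 99.1 N (up the incline)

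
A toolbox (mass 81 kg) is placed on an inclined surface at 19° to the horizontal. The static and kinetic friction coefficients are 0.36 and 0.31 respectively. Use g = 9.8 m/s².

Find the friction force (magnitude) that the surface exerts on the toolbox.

Perpendicular to the surface, N = m g cos θ = 81·9.8·cos 19° = 750.6 N.
For equilibrium along the incline, friction must balance the weight component: f = m g sin θ = 258.4 N up the slope.
The static-friction ceiling is μ_s N = 0.36 × 750.6 = 270.2 N.
Since |258.4| ≤ 270.2 N, static friction is sufficient; f equals the required value, not μ_s N.

f ≈ 258 N (up the incline)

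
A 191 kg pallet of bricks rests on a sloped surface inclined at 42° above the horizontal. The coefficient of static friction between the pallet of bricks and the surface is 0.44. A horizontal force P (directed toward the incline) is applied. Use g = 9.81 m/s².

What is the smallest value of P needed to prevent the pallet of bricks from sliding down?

The pallet of bricks tends to slide down (tan θ > μ_s), so at the point of impending slip friction acts up-slope at its limit: f = μ_s N.
Perpendicular to the incline: N = m g cos θ + P sin θ.
Along the incline: P cos θ + μ_s N = m g sin θ, i.e. P cos θ + μ_s (m g cos θ + P sin θ) = m g sin θ.
Solving, P (cos θ + μ_s sin θ) = m g (sin θ − μ_s cos θ), so P = 1870×0.3421/1.038 = 618 N.

P_min ≈ 618 N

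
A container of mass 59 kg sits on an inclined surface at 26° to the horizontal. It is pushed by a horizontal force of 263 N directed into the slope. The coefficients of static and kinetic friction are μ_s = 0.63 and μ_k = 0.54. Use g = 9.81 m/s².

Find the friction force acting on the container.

f ≈ 17.3 N (up the incline)

The horizontal push has a component P sin θ into the surface, so N = m g cos θ + P sin θ = 520.2 + 115.3 = 635.5 N.
Parallel to the incline: P cos θ − m g sin θ = 236.4 − 253.7 = -17.34 N; the friction needed to balance this is 17.34 N acting up the slope.
The limit of static friction is μ_s N = 400.4 N.
|f_req| = 17.34 ≤ 400.4 N → the container is in equilibrium; friction equals the required value.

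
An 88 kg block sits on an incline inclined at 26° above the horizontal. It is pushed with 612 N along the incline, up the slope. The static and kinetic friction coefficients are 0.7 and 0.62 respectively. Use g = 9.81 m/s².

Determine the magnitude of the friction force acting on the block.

Normal force: N = m g cos θ = 88 × 9.81 × cos 26° = 775.9 N.
The friction needed for equilibrium is m g sin θ − P = 378.4 − 612 = -233.6 N, measured positive up-slope.
Static friction can supply at most μ_s N = 543.1 N.
Since |-233.6| ≤ 543.1 N, the block remains in static equilibrium and friction takes exactly the required value.

f ≈ 234 N (down the incline)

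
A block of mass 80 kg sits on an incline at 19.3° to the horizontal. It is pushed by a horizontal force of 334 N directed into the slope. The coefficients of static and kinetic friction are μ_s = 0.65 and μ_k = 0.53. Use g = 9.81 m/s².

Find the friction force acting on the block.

f ≈ 55.8 N (down the incline)

Normal direction: N = m g cos θ + P sin θ = 851.1 N.
Along the incline, the net driving force (taking up-slope positive) is P cos θ − m g sin θ = 315.2 − 259.4 = 55.84 N, so equilibrium requires friction f = -55.84 N (down-slope).
The limit of static friction is μ_s N = 553.2 N.
Since 55.84 N is within the 553.2 N limit, the block stays put and friction is exactly 55.8 N.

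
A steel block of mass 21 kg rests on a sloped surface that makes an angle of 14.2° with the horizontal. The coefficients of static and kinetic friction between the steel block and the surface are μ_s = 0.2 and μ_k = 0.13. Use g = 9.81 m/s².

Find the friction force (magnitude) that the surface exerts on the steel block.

Perpendicular to the surface, N = m g cos θ = 21·9.81·cos 14.2° = 199.7 N.
For equilibrium along the incline, friction must balance the weight component: f = m g sin θ = 50.54 N up the slope.
Static friction can supply at most μ_s N = 39.94 N.
|50.54| exceeds 39.94 N, so the steel block slips down-slope; friction is kinetic, f = μ_k N = 0.13×199.7 = 26 N.

f ≈ 26 N (up the incline)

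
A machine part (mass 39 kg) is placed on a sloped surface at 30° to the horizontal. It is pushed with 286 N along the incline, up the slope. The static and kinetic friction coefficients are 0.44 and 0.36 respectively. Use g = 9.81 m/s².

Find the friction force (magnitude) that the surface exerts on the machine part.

Perpendicular to the surface, N = m g cos θ = 39·9.81·cos 30° = 331.3 N.
The friction needed for equilibrium is m g sin θ − P = 191.3 − 286 = -94.71 N, measured positive up-slope.
Static friction can supply at most μ_s N = 145.8 N.
Since |-94.71| ≤ 145.8 N, no slip — friction simply equals what equilibrium demands.

f ≈ 94.7 N (down the incline)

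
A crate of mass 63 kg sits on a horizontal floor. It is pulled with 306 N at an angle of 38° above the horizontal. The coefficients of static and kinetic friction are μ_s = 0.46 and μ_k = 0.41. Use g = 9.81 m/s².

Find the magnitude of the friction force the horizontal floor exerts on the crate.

f ≈ 176 N

The vertical component of P reduces the normal force: N = m g − P sin α = 618 − 188.4 = 429.6 N.
For equilibrium, f = P cos α = 306×cos 38° = 241.1 N.
The static-friction limit is μ_s N = 197.6 N.
241.1 > 197.6 N → the crate slides; f = μ_k N = 0.41×429.6 = 176 N.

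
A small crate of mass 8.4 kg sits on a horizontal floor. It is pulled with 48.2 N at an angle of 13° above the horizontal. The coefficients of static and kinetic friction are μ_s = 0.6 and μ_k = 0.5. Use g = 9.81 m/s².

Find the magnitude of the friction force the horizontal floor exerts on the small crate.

The vertical component of P reduces the normal force: N = m g − P sin α = 82.4 − 10.84 = 71.56 N.
For equilibrium, f = P cos α = 48.2×cos 13° = 46.96 N.
μ_s N = 0.6 × 71.56 = 42.94 N.
46.96 > 42.94 N → the small crate slides; f = μ_k N = 0.5×71.56 = 35.8 N.

f ≈ 35.8 N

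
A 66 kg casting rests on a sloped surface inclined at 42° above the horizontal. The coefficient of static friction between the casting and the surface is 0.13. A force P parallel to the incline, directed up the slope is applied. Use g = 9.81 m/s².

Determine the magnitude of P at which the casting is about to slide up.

At impending motion up the slope, friction acts down-slope at its limit: f = μ_s N.
P is parallel to the surface, so N = m g cos θ = 481 N.
Along the incline: P = m g sin θ + μ_s N = 433 + 0.13×481 = 496 N.

P ≈ 496 N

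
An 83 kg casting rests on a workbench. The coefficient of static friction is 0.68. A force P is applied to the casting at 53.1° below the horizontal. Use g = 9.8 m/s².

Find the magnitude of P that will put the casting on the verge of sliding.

P ≈ 9770 N

N = m g + P sin α (the push presses the casting into the workbench).
At impending slip, P cos α = μ_s N = μ_s (m g + P sin α).
Solving: P (cos α − μ_s sin α) = μ_s m g → P = 0.68×813/(cos 53.1° − 0.68 sin 53.1°) = 553/0.05663 = 9770 N.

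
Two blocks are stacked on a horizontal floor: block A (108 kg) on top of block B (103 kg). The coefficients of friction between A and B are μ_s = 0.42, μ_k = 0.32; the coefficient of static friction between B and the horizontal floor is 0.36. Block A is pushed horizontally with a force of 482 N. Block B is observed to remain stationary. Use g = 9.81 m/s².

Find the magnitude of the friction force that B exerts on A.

f ≈ 339 N

Between the blocks, N₁ = m_A g = 1059 N.
So the A–B interface can sustain at most μ_s N₁ = 445 N of static friction.
P = 482 N exceeds that limit, so A slips over B and the interface friction becomes kinetic: f₁ = μ_k N₁ = 0.32×1059 = 339 N.
B experiences an equal 339 N forward from A (third law). B is in equilibrium, so the floor supplies f₂ = 339 N of static friction (limit μ_s(m_A+m_B)g = 745.2 N, not exceeded).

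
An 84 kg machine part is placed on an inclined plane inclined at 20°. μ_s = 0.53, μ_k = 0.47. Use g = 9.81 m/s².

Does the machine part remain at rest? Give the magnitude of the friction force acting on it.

f ≈ 282 N

N = m g cos θ = 774 N.
Down-slope weight component: m g sin θ = 282 N.
μ_s N = 410 N.
282 ≤ 410 N, so it stays put; friction = 282 N.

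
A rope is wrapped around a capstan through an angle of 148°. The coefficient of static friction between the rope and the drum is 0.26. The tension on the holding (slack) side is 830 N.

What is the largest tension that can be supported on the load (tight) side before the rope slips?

At impending slip the capstan equation gives T₂/T₁ = e^{μβ} with β in radians.
β = 148° × π/180 = 2.583 rad.
e^{μβ} = e^{0.26×2.583} = 1.957.
T₂ = T₁ · e^{μβ} = 830 × 1.957 = 1620 N.

T_max ≈ 1620 N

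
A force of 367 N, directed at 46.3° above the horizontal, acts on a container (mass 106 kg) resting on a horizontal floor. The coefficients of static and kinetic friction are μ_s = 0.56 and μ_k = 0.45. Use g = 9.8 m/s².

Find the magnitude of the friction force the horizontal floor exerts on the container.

f ≈ 254 N

Vertical equilibrium gives N = m g − P sin α = 773.5 N.
The horizontal driving force is P cos α = 253.6 N, so equilibrium needs friction f = 253.6 N.
The static-friction limit is μ_s N = 433.1 N.
Since 253.6 N does not exceed the limit, the container stays at rest and f = 254 N.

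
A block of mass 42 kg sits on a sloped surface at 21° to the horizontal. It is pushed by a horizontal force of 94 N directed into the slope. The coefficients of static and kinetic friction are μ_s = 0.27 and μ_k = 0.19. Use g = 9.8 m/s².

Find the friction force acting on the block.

f ≈ 59.7 N (up the incline)

Normal direction: N = m g cos θ + P sin θ = 417.9 N.
Parallel to the incline: P cos θ − m g sin θ = 87.76 − 147.5 = -59.75 N; the friction needed to balance this is 59.75 N acting up the slope.
The limit of static friction is μ_s N = 112.8 N.
Since 59.75 N is within the 112.8 N limit, the block stays put and friction is exactly 59.7 N.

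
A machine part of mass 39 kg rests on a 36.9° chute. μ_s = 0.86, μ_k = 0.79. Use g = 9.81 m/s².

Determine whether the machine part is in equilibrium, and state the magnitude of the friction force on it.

N = m g cos θ = 306 N.
Down-slope weight component: m g sin θ = 230 N.
μ_s N = 263 N.
230 ≤ 263 N, so it stays put; friction = 230 N.

f ≈ 230 N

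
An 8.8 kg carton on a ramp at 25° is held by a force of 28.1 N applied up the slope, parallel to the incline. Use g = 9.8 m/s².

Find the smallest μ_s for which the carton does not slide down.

N = m g cos θ = 78.16 N.
Friction must make up the shortfall along the incline: f = m g sin θ − P = 36.45 − 28.1 = 8.347 N.
At the threshold f = μ_s N, so μ_s,min = 8.347/78.16 = 0.107.

μ_s,min ≈ 0.107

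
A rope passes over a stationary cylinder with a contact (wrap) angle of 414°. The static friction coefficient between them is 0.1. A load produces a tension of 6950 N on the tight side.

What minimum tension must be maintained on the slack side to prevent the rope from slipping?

Capstan equation at impending slip: T_tight/T_slack = e^{μβ}.
β = 414° = 7.226 rad; e^{μβ} = e^{0.1×7.226} = 2.06.
T_slack = T_tight / e^{μβ} = 6950 / 2.06 = 3370 N.

T_min ≈ 3370 N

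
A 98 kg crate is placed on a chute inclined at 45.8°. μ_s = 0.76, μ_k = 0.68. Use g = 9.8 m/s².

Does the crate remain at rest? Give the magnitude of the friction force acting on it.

f ≈ 455 N

N = m g cos θ = 670 N.
Down-slope weight component: m g sin θ = 689 N.
μ_s N = 509 N.
689 > 509 N, so it slides; kinetic friction f = μ_k N = 0.68×670 = 455 N.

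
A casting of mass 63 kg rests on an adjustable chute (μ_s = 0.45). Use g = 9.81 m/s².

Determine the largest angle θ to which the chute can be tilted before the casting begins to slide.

At the slip threshold, m g sin θ = μ_s · m g cos θ, so tan θ = μ_s.
θ_max = arctan(0.45) = 24.2°.

θ_max ≈ 24.2°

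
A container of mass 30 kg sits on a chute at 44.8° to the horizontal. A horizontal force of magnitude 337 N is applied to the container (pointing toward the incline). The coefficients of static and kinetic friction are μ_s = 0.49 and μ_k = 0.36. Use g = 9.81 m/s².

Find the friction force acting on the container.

Normal direction: N = m g cos θ + P sin θ = 446.3 N.
Along the incline, the net driving force (taking up-slope positive) is P cos θ − m g sin θ = 239.1 − 207.4 = 31.75 N, so equilibrium requires friction f = -31.75 N (down-slope).
The limit of static friction is μ_s N = 218.7 N.
|f_req| = 31.75 ≤ 218.7 N → the container is in equilibrium; friction equals the required value.

f ≈ 31.8 N (down the incline)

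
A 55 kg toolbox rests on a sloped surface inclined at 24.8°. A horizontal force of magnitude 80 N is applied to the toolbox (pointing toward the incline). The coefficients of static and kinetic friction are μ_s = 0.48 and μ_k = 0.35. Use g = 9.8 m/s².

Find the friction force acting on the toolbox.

Resolve perpendicular to the incline: N = m g cos θ + P sin θ = 55×9.8×cos 24.8° + 80×sin 24.8° = 522.8 N.
Parallel to the incline: P cos θ − m g sin θ = 72.62 − 226.1 = -153.5 N; the friction needed to balance this is 153.5 N acting up the slope.
Maximum static friction: μ_s N = 0.48 × 522.8 = 251 N.
Since 153.5 N is within the 251 N limit, the toolbox stays put and friction is exactly 153 N.

f ≈ 153 N (up the incline)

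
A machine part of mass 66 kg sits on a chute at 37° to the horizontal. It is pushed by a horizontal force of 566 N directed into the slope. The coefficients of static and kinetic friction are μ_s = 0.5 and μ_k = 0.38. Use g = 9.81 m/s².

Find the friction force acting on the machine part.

f ≈ 62.4 N (down the incline)

Resolve perpendicular to the incline: N = m g cos θ + P sin θ = 66×9.81×cos 37° + 566×sin 37° = 857.7 N.
Parallel to the incline: P cos θ − m g sin θ = 452 − 389.7 = 62.38 N; the friction needed to balance this is 62.38 N acting down the slope.
The limit of static friction is μ_s N = 428.9 N.
Since 62.38 N is within the 428.9 N limit, the machine part stays put and friction is exactly 62.4 N.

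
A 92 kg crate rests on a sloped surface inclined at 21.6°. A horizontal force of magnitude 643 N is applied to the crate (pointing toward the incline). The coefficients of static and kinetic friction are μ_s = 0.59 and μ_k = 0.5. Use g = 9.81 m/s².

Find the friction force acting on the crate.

f ≈ 266 N (down the incline)

The horizontal push has a component P sin θ into the surface, so N = m g cos θ + P sin θ = 839.1 + 236.7 = 1076 N.
Along the incline, the net driving force (taking up-slope positive) is P cos θ − m g sin θ = 597.8 − 332.2 = 265.6 N, so equilibrium requires friction f = -265.6 N (down-slope).
Maximum static friction: μ_s N = 0.59 × 1076 = 634.7 N.
|f_req| = 265.6 ≤ 634.7 N → the crate is in equilibrium; friction equals the required value.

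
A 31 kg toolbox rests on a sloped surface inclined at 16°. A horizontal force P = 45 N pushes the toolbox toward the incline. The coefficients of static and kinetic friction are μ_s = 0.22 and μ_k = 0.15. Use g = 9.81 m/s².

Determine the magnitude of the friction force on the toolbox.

f ≈ 40.6 N (up the incline)

Normal direction: N = m g cos θ + P sin θ = 304.7 N.
Parallel to the incline: P cos θ − m g sin θ = 43.26 − 83.82 = -40.57 N; the friction needed to balance this is 40.57 N acting up the slope.
The limit of static friction is μ_s N = 67.04 N.
|f_req| = 40.57 ≤ 67.04 N → the toolbox is in equilibrium; friction equals the required value.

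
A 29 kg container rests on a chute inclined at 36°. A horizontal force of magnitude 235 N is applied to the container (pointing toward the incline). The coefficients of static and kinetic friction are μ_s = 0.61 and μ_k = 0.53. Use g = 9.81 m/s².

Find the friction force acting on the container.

f ≈ 22.9 N (down the incline)

Normal direction: N = m g cos θ + P sin θ = 368.3 N.
Parallel to the incline: P cos θ − m g sin θ = 190.1 − 167.2 = 22.9 N; the friction needed to balance this is 22.9 N acting down the slope.
Maximum static friction: μ_s N = 0.61 × 368.3 = 224.7 N.
Since 22.9 N is within the 224.7 N limit, the container stays put and friction is exactly 22.9 N.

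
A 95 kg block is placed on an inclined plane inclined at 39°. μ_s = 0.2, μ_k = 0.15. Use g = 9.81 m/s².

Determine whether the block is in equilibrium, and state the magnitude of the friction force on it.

f ≈ 109 N

N = m g cos θ = 724 N.
Down-slope weight component: m g sin θ = 586 N.
μ_s N = 145 N.
586 > 145 N, so it slides; kinetic friction f = μ_k N = 0.15×724 = 109 N.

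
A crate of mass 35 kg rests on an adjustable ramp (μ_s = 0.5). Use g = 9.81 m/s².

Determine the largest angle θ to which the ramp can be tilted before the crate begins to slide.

At the slip threshold, m g sin θ = μ_s · m g cos θ, so tan θ = μ_s.
θ_max = arctan(0.5) = 26.6°.

θ_max ≈ 26.6°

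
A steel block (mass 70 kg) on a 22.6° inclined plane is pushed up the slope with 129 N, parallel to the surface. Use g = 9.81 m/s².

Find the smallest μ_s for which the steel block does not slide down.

N = m g cos θ = 634 N.
Friction must make up the shortfall along the incline: f = m g sin θ − P = 263.9 − 129 = 134.9 N.
At the threshold f = μ_s N, so μ_s,min = 134.9/634 = 0.213.

μ_s,min ≈ 0.213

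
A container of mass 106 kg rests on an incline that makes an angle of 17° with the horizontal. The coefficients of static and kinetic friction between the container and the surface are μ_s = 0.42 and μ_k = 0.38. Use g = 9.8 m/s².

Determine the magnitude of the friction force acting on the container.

Normal force: N = m g cos θ = 106 × 9.8 × cos 17° = 993.4 N.
For equilibrium along the incline, friction must balance the weight component: f = m g sin θ = 303.7 N up the slope.
The static-friction ceiling is μ_s N = 0.42 × 993.4 = 417.2 N.
Since |303.7| ≤ 417.2 N, no slip — friction simply equals what equilibrium demands.

f ≈ 304 N (up the incline)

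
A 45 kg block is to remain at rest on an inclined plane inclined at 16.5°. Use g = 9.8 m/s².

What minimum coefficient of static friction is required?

At the slip threshold m g sin θ = μ_s m g cos θ, so μ_s,min = tan θ.
μ_s,min = tan 16.5° = 0.296.

μ_s,min ≈ 0.296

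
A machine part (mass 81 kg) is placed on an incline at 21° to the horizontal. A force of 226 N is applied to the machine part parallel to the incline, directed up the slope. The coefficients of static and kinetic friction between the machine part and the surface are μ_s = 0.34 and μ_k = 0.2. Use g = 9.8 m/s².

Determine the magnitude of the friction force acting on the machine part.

f ≈ 58.5 N (up the incline)

The normal reaction is N = m g cos θ = 741.1 N.
For equilibrium along the incline the friction force must supply f = m g sin θ − P = 284.5 − 226 = 58.47 N (positive meaning up-slope).
Maximum static friction available: μ_s N = 0.34 × 741.1 = 252 N.
Since |58.47| ≤ 252 N, the machine part remains in static equilibrium and friction takes exactly the required value.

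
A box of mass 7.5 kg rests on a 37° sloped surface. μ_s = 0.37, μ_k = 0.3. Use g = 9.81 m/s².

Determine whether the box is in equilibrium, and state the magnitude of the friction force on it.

f ≈ 17.6 N

N = m g cos θ = 58.8 N.
Down-slope weight component: m g sin θ = 44.3 N.
μ_s N = 21.7 N.
44.3 > 21.7 N, so it slides; kinetic friction f = μ_k N = 0.3×58.8 = 17.6 N.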